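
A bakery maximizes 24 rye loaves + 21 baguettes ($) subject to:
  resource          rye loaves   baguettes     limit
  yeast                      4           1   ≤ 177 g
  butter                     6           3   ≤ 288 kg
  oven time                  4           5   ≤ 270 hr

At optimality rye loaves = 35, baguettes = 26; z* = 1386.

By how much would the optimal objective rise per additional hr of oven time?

Check each constraint at x*: yeast 166/177 (slack 11); butter 288/288 (tight); oven time 270/270 (tight).
Slack constraints have shadow price 0 (complementary slackness).
From A_Bᵀ y = c: 6·y_butter + 4·y_oven time = 24; 3·y_butter + 5·y_oven time = 21.
This yields shadow prices y_butter = 2, y_oven time = 3.
Shadow price of oven time = 3.

3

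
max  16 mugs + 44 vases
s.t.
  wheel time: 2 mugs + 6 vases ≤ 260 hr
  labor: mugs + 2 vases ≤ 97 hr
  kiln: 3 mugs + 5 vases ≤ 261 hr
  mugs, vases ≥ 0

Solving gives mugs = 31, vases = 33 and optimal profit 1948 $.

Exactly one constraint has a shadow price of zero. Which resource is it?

wheel time: 260/260 (binding)
labor: 97/97 (binding)
kiln: 258/261 (slack 3)
By complementary slackness, a constraint with positive slack has shadow price 0 → kiln.

kiln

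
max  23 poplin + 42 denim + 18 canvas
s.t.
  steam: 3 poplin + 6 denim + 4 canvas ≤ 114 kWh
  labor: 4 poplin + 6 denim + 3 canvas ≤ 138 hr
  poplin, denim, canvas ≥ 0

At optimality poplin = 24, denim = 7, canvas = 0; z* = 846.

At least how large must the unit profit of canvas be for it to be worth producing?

Both steam and labor are binding at x*.
Dual feasibility on the basic columns requires 3·y_steam + 4·y_labor = 23, 6·y_steam + 6·y_labor = 42.
This yields shadow prices y_steam = 5, y_labor = 2.
canvas enters the basis when its profit ≥ yᵀa₃ = 5·4 + 2·3 = 26.

26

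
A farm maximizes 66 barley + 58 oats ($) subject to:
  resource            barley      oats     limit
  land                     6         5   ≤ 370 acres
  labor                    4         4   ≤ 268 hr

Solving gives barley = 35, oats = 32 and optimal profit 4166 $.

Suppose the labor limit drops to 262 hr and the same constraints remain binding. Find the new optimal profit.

4139

At the optimum: land uses 370 of 370 (binding); labor uses 268 of 268 (binding).
The binding rows give the dual system: 6·y_land + 4·y_labor = 66 and 5·y_land + 4·y_labor = 58.
Solving: y_land = 8, y_labor = 4.5.
Δz = y_labor·Δb = 4.5 × (-6) = -27, so new z* = 4166 − 27 = 4139.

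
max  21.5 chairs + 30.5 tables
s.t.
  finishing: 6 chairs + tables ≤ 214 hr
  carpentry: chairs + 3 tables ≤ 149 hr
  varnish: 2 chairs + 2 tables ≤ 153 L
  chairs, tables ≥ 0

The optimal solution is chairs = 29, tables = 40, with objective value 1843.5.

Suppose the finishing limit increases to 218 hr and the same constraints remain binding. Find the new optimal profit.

Binding: finishing and carpentry. Non-binding: varnish (15 unused).
Slack constraints have shadow price 0 (complementary slackness).
From A_Bᵀ y = c: 6·y_finishing + 1·y_carpentry = 21.5; 1·y_finishing + 3·y_carpentry = 30.5.
Solving: y_finishing = 2, y_carpentry = 9.5.
Δz = y_finishing·Δb = 2 × (4) = 8, so new z* = 1843.5 + 8 = 1851.5.

1851.5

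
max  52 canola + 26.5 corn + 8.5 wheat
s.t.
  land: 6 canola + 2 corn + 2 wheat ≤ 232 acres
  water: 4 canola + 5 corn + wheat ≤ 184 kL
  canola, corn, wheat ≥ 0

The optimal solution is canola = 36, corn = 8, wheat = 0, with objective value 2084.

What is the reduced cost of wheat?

At the optimum: land uses 232 of 232 (binding); water uses 184 of 184 (binding).
The binding rows give the dual system: 6·y_land + 4·y_water = 52 and 2·y_land + 5·y_water = 26.5.
Solving: y_land = 7, y_water = 2.5.
Reduced cost of wheat: c₃ − yᵀa₃ = 8.5 − (7·2 + 2.5·1) = 8.5 − 16.5 = -8.

-8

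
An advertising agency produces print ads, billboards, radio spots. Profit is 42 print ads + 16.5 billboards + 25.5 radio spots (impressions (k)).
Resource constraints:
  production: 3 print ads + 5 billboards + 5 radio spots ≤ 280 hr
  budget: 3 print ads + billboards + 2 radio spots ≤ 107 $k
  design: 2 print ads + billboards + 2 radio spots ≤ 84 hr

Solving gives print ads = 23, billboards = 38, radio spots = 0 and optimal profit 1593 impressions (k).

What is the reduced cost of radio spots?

-7.5

Check each constraint at x*: production 259/280 (slack 21); budget 107/107 (tight); design 84/84 (tight).
By complementary slackness, y = 0 for the non-binding constraint.
Dual feasibility on the basic columns requires 3·y_budget + 2·y_design = 42, 1·y_budget + 1·y_design = 16.5.
This yields shadow prices y_budget = 9, y_design = 7.5.
Reduced cost of radio spots: c₃ − yᵀa₃ = 25.5 − (9·2 + 7.5·2) = 25.5 − 33 = -7.5.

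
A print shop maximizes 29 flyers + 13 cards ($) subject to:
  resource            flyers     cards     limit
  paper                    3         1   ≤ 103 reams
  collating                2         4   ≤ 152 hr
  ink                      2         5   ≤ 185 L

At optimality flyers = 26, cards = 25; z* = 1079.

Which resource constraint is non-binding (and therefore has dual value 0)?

ink

paper: 103/103 (binding)
collating: 152/152 (binding)
ink: 177/185 (slack 8)
By complementary slackness, a constraint with positive slack has shadow price 0 → ink.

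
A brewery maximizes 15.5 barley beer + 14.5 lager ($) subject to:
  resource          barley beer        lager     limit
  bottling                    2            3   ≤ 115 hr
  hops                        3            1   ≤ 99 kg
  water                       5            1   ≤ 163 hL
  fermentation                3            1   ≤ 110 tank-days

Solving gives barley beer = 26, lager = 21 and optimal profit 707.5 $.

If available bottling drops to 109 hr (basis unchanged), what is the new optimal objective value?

683.5

Check each constraint at x*: bottling 115/115 (tight); hops 99/99 (tight); water 151/163 (slack 12); fermentation 99/110 (slack 11).
Slack constraints have shadow price 0 (complementary slackness).
The binding rows give the dual system: 2·y_bottling + 3·y_hops = 15.5 and 3·y_bottling + 1·y_hops = 14.5.
This yields shadow prices y_bottling = 4, y_hops = 2.5.
Δz = y_bottling·Δb = 4 × (-6) = -24, so new z* = 707.5 − 24 = 683.5.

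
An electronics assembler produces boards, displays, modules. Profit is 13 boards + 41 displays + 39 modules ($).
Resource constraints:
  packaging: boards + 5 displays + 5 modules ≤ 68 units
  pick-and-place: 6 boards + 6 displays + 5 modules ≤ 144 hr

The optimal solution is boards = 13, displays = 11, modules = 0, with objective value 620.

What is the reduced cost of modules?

-1

Both packaging and pick-and-place are binding at x*.
Dual feasibility on the basic columns requires 1·y_packaging + 6·y_pick-and-place = 13, 5·y_packaging + 6·y_pick-and-place = 41.
Solving: y_packaging = 7, y_pick-and-place = 1.
Reduced cost of modules: c₃ − yᵀa₃ = 39 − (7·5 + 1·5) = 39 − 40 = -1.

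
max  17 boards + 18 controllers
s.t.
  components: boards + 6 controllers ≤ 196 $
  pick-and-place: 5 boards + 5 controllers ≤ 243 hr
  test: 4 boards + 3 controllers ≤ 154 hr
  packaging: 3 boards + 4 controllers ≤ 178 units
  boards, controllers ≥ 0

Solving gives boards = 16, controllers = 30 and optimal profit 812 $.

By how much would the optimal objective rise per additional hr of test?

4

Binding: components and test. Non-binding: pick-and-place (13 unused), packaging (10 unused).
Since pick-and-place, packaging are not tight, their duals are 0.
From A_Bᵀ y = c: 1·y_components + 4·y_test = 17; 6·y_components + 3·y_test = 18.
Solving: y_components = 1, y_test = 4.
Shadow price of test = 4.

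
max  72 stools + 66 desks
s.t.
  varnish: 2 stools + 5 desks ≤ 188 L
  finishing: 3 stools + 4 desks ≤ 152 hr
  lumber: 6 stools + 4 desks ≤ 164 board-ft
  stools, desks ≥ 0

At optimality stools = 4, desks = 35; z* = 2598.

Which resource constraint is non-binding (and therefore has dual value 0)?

varnish: 183/188 (slack 5)
finishing: 152/152 (binding)
lumber: 164/164 (binding)
By complementary slackness, a constraint with positive slack has shadow price 0 → varnish.

varnish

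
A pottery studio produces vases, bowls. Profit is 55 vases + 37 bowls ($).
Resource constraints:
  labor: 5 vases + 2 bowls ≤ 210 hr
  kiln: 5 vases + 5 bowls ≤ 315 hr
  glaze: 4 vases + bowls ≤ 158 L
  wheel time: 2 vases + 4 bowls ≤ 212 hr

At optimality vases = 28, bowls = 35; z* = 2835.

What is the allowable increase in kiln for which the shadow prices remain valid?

Binding constraints: labor, kiln. The basis is B = [[5,2],[5,5]] with det 15.
Per unit increase in kiln, x* moves by d = (-0.1333, 0.3333).
The basis stays optimal until wheel time becomes binding; allowable increase = 15 hr.

15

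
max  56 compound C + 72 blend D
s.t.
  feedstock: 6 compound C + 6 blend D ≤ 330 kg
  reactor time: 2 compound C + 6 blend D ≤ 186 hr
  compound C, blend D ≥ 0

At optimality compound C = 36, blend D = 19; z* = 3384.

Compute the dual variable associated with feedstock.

Check each constraint at x*: feedstock 330/330 (tight); reactor time 186/186 (tight).
From A_Bᵀ y = c: 6·y_feedstock + 2·y_reactor time = 56; 6·y_feedstock + 6·y_reactor time = 72.
Solving: y_feedstock = 8, y_reactor time = 4.
Shadow price of feedstock = 8.

8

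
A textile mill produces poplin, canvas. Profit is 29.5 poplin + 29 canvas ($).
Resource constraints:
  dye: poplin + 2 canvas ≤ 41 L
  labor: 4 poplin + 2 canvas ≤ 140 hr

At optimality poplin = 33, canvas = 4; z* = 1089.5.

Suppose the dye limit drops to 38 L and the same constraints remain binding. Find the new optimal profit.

Check each constraint at x*: dye 41/41 (tight); labor 140/140 (tight).
The binding rows give the dual system: 1·y_dye + 4·y_labor = 29.5 and 2·y_dye + 2·y_labor = 29.
Solving: y_dye = 9.5, y_labor = 5.
Δz = y_dye·Δb = 9.5 × (-3) = -28.5, so new z* = 1089.5 − 28.5 = 1061.

1061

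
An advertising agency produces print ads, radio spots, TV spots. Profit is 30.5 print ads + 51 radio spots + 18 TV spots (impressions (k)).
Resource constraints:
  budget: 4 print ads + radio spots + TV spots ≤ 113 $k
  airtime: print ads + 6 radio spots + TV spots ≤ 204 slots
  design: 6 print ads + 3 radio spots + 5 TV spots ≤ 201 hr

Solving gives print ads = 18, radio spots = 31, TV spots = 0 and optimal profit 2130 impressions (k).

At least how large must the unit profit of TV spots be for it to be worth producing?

26.5

Binding: airtime and design. Non-binding: budget (10 unused).
Since budget is not tight, its dual is 0.
Dual feasibility on the basic columns requires 1·y_airtime + 6·y_design = 30.5, 6·y_airtime + 3·y_design = 51.
→ y_airtime = 6.5 and y_design = 4.
TV spots enters the basis when its profit ≥ yᵀa₃ = 6.5·1 + 4·5 = 26.5.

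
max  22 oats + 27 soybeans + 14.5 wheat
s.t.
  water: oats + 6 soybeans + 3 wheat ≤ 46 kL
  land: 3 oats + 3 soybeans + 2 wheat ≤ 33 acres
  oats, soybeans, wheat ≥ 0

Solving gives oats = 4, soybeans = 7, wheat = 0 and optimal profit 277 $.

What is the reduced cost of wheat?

Check each constraint at x*: water 46/46 (tight); land 33/33 (tight).
The binding rows give the dual system: 1·y_water + 3·y_land = 22 and 6·y_water + 3·y_land = 27.
This yields shadow prices y_water = 1, y_land = 7.
Reduced cost of wheat: c₃ − yᵀa₃ = 14.5 − (1·3 + 7·2) = 14.5 − 17 = -2.5.

-2.5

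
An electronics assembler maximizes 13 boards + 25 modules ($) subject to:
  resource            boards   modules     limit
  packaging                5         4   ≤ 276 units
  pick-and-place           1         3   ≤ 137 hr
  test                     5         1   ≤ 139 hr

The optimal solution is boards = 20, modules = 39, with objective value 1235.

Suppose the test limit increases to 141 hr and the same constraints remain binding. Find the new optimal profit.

1237

Binding: pick-and-place and test. Non-binding: packaging (20 unused).
By complementary slackness, y = 0 for the non-binding constraint.
The binding rows give the dual system: 1·y_pick-and-place + 5·y_test = 13 and 3·y_pick-and-place + 1·y_test = 25.
This yields shadow prices y_pick-and-place = 8, y_test = 1.
Δz = y_test·Δb = 1 × (2) = 2, so new z* = 1235 + 2 = 1237.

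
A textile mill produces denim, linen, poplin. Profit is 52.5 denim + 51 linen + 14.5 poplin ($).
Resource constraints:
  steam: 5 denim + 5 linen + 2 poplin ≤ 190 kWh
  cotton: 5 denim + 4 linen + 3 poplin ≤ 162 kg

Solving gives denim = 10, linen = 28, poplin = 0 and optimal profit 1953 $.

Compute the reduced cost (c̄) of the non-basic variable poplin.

Both steam and cotton are binding at x*.
Dual feasibility on the basic columns requires 5·y_steam + 5·y_cotton = 52.5, 5·y_steam + 4·y_cotton = 51.
Solving: y_steam = 9, y_cotton = 1.5.
Reduced cost of poplin: c₃ − yᵀa₃ = 14.5 − (9·2 + 1.5·3) = 14.5 − 22.5 = -8.

-8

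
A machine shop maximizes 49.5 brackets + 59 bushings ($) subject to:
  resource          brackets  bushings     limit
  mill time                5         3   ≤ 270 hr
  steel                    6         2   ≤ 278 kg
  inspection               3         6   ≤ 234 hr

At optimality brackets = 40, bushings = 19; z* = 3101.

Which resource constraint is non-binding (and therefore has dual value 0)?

mill time

mill time: 257/270 (slack 13)
steel: 278/278 (binding)
inspection: 234/234 (binding)
By complementary slackness, a constraint with positive slack has shadow price 0 → mill time.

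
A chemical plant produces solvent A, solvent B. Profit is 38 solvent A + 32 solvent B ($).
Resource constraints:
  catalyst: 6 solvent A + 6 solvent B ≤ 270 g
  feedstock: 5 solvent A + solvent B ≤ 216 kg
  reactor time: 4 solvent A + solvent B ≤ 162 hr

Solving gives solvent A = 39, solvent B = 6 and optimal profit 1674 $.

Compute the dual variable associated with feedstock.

Check each constraint at x*: catalyst 270/270 (tight); feedstock 201/216 (slack 15); reactor time 162/162 (tight).
Slack constraints have shadow price 0 (complementary slackness).
The binding rows give the dual system: 6·y_catalyst + 4·y_reactor time = 38 and 6·y_catalyst + 1·y_reactor time = 32.
Solving: y_catalyst = 5, y_reactor time = 2.
Shadow price of feedstock = 0.

0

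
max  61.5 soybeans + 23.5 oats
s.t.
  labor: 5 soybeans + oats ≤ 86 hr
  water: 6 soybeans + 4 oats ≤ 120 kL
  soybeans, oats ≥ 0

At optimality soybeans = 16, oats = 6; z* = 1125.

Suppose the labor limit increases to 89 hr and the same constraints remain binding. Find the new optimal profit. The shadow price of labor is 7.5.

1147.5

Δb = 3, so new z* = 1125 + (7.5)·(3) = 1125 + 22.5 = 1147.5.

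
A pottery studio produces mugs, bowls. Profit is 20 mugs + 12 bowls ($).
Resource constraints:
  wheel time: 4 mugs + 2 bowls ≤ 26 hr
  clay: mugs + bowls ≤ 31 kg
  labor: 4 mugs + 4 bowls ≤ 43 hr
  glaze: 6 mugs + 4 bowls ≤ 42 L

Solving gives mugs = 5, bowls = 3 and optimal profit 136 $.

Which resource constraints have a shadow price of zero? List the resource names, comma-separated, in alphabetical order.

clay, labor

wheel time: 26/26 (binding)
clay: 8/31 (slack 23)
labor: 32/43 (slack 11)
glaze: 42/42 (binding)
By complementary slackness, a constraint with positive slack has shadow price 0 → clay, labor.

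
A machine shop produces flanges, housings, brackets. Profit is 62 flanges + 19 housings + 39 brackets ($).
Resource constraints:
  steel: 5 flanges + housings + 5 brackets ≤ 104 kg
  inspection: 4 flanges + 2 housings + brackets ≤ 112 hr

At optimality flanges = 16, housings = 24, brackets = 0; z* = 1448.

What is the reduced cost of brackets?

-6.5

Check each constraint at x*: steel 104/104 (tight); inspection 112/112 (tight).
Dual feasibility on the basic columns requires 5·y_steel + 4·y_inspection = 62, 1·y_steel + 2·y_inspection = 19.
Solving: y_steel = 8, y_inspection = 5.5.
Reduced cost of brackets: c₃ − yᵀa₃ = 39 − (8·5 + 5.5·1) = 39 − 45.5 = -6.5.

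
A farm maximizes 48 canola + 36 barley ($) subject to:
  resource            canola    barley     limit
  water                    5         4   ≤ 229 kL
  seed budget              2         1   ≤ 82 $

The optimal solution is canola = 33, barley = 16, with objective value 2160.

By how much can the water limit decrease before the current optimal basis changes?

Binding constraints: water, seed budget. The basis is B = [[5,4],[2,1]] with det -3.
Per unit decrease in water, x* moves by d = (0.3333, -0.6667).
The basis stays optimal until barley reaches 0; allowable decrease = 24 kL.

24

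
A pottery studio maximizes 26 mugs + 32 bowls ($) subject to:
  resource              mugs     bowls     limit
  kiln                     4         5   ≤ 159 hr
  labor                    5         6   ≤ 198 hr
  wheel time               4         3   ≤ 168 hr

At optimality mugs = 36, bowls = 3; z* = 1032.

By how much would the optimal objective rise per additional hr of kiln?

4

At the optimum: kiln uses 159 of 159 (binding); labor uses 198 of 198 (binding); wheel time uses 153 of 168 (slack = 15).
Slack constraints have shadow price 0 (complementary slackness).
The binding rows give the dual system: 4·y_kiln + 5·y_labor = 26 and 5·y_kiln + 6·y_labor = 32.
→ y_kiln = 4 and y_labor = 2.
Shadow price of kiln = 4.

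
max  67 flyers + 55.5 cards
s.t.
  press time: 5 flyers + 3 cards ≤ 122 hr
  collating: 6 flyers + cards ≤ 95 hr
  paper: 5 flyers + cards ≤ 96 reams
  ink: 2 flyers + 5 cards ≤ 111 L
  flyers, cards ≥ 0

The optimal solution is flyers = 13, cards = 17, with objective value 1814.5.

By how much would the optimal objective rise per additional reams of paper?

Binding: collating and ink. Non-binding: press time (6 unused), paper (14 unused).
Since press time, paper are not tight, their duals are 0.
The binding rows give the dual system: 6·y_collating + 2·y_ink = 67 and 1·y_collating + 5·y_ink = 55.5.
Solving: y_collating = 8, y_ink = 9.5.
Shadow price of paper = 0.

0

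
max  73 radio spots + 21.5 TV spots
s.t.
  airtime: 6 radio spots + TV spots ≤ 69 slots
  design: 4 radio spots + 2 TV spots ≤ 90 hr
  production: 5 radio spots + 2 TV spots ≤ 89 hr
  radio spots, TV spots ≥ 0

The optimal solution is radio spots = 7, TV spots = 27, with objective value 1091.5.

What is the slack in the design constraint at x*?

8

design used = 4·7 + 2·27 = 82; slack = 90 − 82 = 8.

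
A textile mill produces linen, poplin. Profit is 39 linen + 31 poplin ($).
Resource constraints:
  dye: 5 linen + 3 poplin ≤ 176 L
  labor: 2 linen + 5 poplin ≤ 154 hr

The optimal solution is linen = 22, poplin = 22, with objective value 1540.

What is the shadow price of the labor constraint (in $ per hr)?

At the optimum: dye uses 176 of 176 (binding); labor uses 154 of 154 (binding).
Dual feasibility on the basic columns requires 5·y_dye + 2·y_labor = 39, 3·y_dye + 5·y_labor = 31.
Solving: y_dye = 7, y_labor = 2.
Shadow price of labor = 2.

2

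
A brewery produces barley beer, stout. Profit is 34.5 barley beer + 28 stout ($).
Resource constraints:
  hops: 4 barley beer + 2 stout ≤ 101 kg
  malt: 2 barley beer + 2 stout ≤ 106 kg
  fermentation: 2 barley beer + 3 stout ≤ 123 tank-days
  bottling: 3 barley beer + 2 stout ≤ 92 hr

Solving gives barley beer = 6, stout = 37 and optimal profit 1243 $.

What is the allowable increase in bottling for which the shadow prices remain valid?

1.875

Binding constraints: fermentation, bottling. The basis is B = [[2,3],[3,2]] with det -5.
Per unit increase in bottling, x* moves by d = (0.6, -0.4).
The basis stays optimal until hops becomes binding; allowable increase = 1.875 hr.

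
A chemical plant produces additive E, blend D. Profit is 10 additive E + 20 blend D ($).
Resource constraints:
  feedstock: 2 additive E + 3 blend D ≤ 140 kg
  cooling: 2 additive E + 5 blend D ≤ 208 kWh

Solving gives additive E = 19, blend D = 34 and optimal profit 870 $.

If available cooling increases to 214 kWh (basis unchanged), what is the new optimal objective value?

885

Check each constraint at x*: feedstock 140/140 (tight); cooling 208/208 (tight).
From A_Bᵀ y = c: 2·y_feedstock + 2·y_cooling = 10; 3·y_feedstock + 5·y_cooling = 20.
This yields shadow prices y_feedstock = 2.5, y_cooling = 2.5.
Δz = y_cooling·Δb = 2.5 × (6) = 15, so new z* = 870 + 15 = 885.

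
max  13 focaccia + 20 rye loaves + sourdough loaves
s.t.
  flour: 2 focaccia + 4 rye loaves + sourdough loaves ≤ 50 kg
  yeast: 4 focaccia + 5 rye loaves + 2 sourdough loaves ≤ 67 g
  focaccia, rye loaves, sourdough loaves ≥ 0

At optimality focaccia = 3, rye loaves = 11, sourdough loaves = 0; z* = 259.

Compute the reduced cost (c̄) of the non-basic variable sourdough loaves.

-5.5

At the optimum: flour uses 50 of 50 (binding); yeast uses 67 of 67 (binding).
The binding rows give the dual system: 2·y_flour + 4·y_yeast = 13 and 4·y_flour + 5·y_yeast = 20.
Solving: y_flour = 2.5, y_yeast = 2.
Reduced cost of sourdough loaves: c₃ − yᵀa₃ = 1 − (2.5·1 + 2·2) = 1 − 6.5 = -5.5.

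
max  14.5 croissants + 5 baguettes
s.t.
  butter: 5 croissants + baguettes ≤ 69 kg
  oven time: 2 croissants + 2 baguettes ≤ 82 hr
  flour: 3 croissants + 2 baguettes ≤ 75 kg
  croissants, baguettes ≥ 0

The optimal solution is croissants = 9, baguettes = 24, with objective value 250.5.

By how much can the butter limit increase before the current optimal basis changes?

56

Binding constraints: butter, flour. The basis is B = [[5,1],[3,2]] with det 7.
Per unit increase in butter, x* moves by d = (0.2857, -0.4286).
The basis stays optimal until baguettes reaches 0; allowable increase = 56 kg.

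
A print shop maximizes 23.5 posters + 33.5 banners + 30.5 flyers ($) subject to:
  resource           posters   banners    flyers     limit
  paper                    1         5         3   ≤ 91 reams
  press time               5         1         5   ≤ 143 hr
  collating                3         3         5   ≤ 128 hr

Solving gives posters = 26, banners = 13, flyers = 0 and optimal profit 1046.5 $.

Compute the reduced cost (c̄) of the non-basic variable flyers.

-5

Check each constraint at x*: paper 91/91 (tight); press time 143/143 (tight); collating 117/128 (slack 11).
Slack constraints have shadow price 0 (complementary slackness).
From A_Bᵀ y = c: 1·y_paper + 5·y_press time = 23.5; 5·y_paper + 1·y_press time = 33.5.
This yields shadow prices y_paper = 6, y_press time = 3.5.
Reduced cost of flyers: c₃ − yᵀa₃ = 30.5 − (6·3 + 3.5·5) = 30.5 − 35.5 = -5.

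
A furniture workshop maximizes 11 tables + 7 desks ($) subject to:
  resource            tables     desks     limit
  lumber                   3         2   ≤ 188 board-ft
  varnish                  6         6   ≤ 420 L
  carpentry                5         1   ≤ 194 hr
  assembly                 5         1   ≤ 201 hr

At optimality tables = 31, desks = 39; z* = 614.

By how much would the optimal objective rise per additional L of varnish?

Binding: varnish and carpentry. Non-binding: lumber (17 unused), assembly (7 unused).
By complementary slackness, y = 0 for the non-binding constraints.
From A_Bᵀ y = c: 6·y_varnish + 5·y_carpentry = 11; 6·y_varnish + 1·y_carpentry = 7.
Solving: y_varnish = 1, y_carpentry = 1.
Shadow price of varnish = 1.

1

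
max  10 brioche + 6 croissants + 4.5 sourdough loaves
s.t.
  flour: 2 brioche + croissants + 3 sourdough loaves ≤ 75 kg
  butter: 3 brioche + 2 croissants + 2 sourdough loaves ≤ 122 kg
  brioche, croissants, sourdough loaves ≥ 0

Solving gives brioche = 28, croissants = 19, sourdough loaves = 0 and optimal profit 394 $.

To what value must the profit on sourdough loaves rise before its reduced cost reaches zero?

10

Both flour and butter are binding at x*.
From A_Bᵀ y = c: 2·y_flour + 3·y_butter = 10; 1·y_flour + 2·y_butter = 6.
→ y_flour = 2 and y_butter = 2.
sourdough loaves enters the basis when its profit ≥ yᵀa₃ = 2·3 + 2·2 = 10.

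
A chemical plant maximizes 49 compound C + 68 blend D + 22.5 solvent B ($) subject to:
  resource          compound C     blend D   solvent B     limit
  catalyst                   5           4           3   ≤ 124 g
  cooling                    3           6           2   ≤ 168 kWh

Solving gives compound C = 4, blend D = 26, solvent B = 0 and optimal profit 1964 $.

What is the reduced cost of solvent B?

At the optimum: catalyst uses 124 of 124 (binding); cooling uses 168 of 168 (binding).
The binding rows give the dual system: 5·y_catalyst + 3·y_cooling = 49 and 4·y_catalyst + 6·y_cooling = 68.
Solving: y_catalyst = 5, y_cooling = 8.
Reduced cost of solvent B: c₃ − yᵀa₃ = 22.5 − (5·3 + 8·2) = 22.5 − 31 = -8.5.

-8.5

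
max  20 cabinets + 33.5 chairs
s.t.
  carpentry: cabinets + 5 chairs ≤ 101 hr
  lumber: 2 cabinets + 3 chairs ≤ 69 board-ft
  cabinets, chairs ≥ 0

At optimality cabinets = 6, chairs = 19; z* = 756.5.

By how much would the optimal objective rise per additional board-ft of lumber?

9.5

At the optimum: carpentry uses 101 of 101 (binding); lumber uses 69 of 69 (binding).
The binding rows give the dual system: 1·y_carpentry + 2·y_lumber = 20 and 5·y_carpentry + 3·y_lumber = 33.5.
This yields shadow prices y_carpentry = 1, y_lumber = 9.5.
Shadow price of lumber = 9.5.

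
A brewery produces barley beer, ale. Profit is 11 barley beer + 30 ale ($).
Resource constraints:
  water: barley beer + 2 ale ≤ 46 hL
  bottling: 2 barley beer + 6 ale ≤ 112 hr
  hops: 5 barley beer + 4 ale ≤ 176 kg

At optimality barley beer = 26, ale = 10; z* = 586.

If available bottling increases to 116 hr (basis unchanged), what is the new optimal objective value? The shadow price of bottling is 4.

Δb = 4, so new z* = 586 + (4)·(4) = 586 + 16 = 602.

602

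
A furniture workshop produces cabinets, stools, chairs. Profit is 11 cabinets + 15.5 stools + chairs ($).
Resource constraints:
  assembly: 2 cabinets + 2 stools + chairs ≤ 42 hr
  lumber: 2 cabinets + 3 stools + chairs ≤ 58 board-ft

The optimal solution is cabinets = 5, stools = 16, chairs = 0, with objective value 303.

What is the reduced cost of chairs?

Both assembly and lumber are binding at x*.
From A_Bᵀ y = c: 2·y_assembly + 2·y_lumber = 11; 2·y_assembly + 3·y_lumber = 15.5.
→ y_assembly = 1 and y_lumber = 4.5.
Reduced cost of chairs: c₃ − yᵀa₃ = 1 − (1·1 + 4.5·1) = 1 − 5.5 = -4.5.

-4.5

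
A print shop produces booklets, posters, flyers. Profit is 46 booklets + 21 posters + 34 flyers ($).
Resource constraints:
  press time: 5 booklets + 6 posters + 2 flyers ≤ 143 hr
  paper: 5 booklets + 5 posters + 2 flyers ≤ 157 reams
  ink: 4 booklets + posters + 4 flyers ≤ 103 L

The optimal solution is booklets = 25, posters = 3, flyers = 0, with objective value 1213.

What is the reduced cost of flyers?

-6

Check each constraint at x*: press time 143/143 (tight); paper 140/157 (slack 17); ink 103/103 (tight).
Slack constraints have shadow price 0 (complementary slackness).
The binding rows give the dual system: 5·y_press time + 4·y_ink = 46 and 6·y_press time + 1·y_ink = 21.
→ y_press time = 2 and y_ink = 9.
Reduced cost of flyers: c₃ − yᵀa₃ = 34 − (2·2 + 9·4) = 34 − 40 = -6.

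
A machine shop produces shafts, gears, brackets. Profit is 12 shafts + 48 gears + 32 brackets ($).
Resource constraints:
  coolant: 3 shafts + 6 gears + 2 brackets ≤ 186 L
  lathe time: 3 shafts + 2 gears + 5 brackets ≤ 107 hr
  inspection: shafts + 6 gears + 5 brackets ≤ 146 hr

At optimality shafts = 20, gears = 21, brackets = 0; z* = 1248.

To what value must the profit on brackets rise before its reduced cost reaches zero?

At the optimum: coolant uses 186 of 186 (binding); lathe time uses 102 of 107 (slack = 5); inspection uses 146 of 146 (binding).
Slack constraints have shadow price 0 (complementary slackness).
Dual feasibility on the basic columns requires 3·y_coolant + 1·y_inspection = 12, 6·y_coolant + 6·y_inspection = 48.
This yields shadow prices y_coolant = 2, y_inspection = 6.
brackets enters the basis when its profit ≥ yᵀa₃ = 2·2 + 6·5 = 34.

34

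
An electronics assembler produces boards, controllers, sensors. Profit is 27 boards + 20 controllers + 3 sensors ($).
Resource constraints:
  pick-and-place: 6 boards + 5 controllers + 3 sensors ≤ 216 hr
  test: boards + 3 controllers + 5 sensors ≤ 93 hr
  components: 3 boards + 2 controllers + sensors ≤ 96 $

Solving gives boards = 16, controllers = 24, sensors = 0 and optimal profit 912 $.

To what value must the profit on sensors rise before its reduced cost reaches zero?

11

Check each constraint at x*: pick-and-place 216/216 (tight); test 88/93 (slack 5); components 96/96 (tight).
Since test is not tight, its dual is 0.
Dual feasibility on the basic columns requires 6·y_pick-and-place + 3·y_components = 27, 5·y_pick-and-place + 2·y_components = 20.
This yields shadow prices y_pick-and-place = 2, y_components = 5.
sensors enters the basis when its profit ≥ yᵀa₃ = 2·3 + 5·1 = 11.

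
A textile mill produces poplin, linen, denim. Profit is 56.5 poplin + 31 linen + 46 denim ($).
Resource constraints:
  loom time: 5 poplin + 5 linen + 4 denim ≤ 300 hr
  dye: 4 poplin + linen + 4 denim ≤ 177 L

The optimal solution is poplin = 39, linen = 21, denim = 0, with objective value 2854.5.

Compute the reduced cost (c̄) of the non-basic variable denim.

At the optimum: loom time uses 300 of 300 (binding); dye uses 177 of 177 (binding).
The binding rows give the dual system: 5·y_loom time + 4·y_dye = 56.5 and 5·y_loom time + 1·y_dye = 31.
Solving: y_loom time = 4.5, y_dye = 8.5.
Reduced cost of denim: c₃ − yᵀa₃ = 46 − (4.5·4 + 8.5·4) = 46 − 52 = -6.

-6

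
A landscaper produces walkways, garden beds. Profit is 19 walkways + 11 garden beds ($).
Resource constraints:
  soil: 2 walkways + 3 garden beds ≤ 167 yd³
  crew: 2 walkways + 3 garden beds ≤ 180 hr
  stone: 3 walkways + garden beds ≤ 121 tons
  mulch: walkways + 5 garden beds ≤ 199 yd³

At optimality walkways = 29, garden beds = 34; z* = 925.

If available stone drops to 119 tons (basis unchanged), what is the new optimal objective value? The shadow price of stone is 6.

Δb = -2, so new z* = 925 + (6)·(-2) = 925 − 12 = 913.

913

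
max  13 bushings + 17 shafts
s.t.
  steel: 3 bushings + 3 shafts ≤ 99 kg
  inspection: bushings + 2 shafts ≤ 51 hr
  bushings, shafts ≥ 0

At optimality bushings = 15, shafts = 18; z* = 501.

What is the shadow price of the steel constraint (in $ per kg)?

At the optimum: steel uses 99 of 99 (binding); inspection uses 51 of 51 (binding).
Dual feasibility on the basic columns requires 3·y_steel + 1·y_inspection = 13, 3·y_steel + 2·y_inspection = 17.
→ y_steel = 3 and y_inspection = 4.
Shadow price of steel = 3.

3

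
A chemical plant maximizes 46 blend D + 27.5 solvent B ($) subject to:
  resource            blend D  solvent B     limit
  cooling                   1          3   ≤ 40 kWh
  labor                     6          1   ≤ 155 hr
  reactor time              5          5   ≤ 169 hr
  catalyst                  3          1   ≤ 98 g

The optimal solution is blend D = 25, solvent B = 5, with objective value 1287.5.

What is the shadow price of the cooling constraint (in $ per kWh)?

7

Check each constraint at x*: cooling 40/40 (tight); labor 155/155 (tight); reactor time 150/169 (slack 19); catalyst 80/98 (slack 18).
Since reactor time, catalyst are not tight, their duals are 0.
The binding rows give the dual system: 1·y_cooling + 6·y_labor = 46 and 3·y_cooling + 1·y_labor = 27.5.
Solving: y_cooling = 7, y_labor = 6.5.
Shadow price of cooling = 7.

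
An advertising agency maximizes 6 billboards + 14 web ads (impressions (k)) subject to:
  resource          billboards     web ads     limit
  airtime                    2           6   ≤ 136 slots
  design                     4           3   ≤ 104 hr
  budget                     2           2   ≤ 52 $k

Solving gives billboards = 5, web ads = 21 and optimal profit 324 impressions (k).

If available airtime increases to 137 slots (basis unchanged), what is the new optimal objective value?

326

At the optimum: airtime uses 136 of 136 (binding); design uses 83 of 104 (slack = 21); budget uses 52 of 52 (binding).
Slack constraints have shadow price 0 (complementary slackness).
The binding rows give the dual system: 2·y_airtime + 2·y_budget = 6 and 6·y_airtime + 2·y_budget = 14.
Solving: y_airtime = 2, y_budget = 1.
Δz = y_airtime·Δb = 2 × (1) = 2, so new z* = 324 + 2 = 326.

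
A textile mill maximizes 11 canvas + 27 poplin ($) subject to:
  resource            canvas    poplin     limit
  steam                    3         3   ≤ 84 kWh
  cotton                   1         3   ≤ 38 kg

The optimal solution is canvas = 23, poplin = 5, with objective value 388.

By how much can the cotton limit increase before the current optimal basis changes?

46

Binding constraints: steam, cotton. The basis is B = [[3,3],[1,3]] with det 6.
Per unit increase in cotton, x* moves by d = (-0.5, 0.5).
The basis stays optimal until canvas reaches 0; allowable increase = 46 kg.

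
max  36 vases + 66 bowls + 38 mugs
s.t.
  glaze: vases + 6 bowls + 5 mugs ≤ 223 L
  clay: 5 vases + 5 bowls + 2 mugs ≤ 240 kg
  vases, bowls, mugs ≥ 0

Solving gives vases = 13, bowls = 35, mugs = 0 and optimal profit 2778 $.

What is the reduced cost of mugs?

-4

Both glaze and clay are binding at x*.
From A_Bᵀ y = c: 1·y_glaze + 5·y_clay = 36; 6·y_glaze + 5·y_clay = 66.
This yields shadow prices y_glaze = 6, y_clay = 6.
Reduced cost of mugs: c₃ − yᵀa₃ = 38 − (6·5 + 6·2) = 38 − 42 = -4.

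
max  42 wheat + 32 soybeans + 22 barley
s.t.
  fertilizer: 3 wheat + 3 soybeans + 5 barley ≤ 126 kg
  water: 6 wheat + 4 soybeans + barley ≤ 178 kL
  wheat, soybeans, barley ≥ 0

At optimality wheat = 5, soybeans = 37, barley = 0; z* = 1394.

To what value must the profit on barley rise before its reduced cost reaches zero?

Check each constraint at x*: fertilizer 126/126 (tight); water 178/178 (tight).
The binding rows give the dual system: 3·y_fertilizer + 6·y_water = 42 and 3·y_fertilizer + 4·y_water = 32.
This yields shadow prices y_fertilizer = 4, y_water = 5.
barley enters the basis when its profit ≥ yᵀa₃ = 4·5 + 5·1 = 25.

25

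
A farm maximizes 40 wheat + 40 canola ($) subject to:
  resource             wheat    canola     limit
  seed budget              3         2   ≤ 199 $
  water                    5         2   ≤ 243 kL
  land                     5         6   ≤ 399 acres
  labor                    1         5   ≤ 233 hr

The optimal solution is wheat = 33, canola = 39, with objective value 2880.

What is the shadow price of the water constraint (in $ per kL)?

Check each constraint at x*: seed budget 177/199 (slack 22); water 243/243 (tight); land 399/399 (tight); labor 228/233 (slack 5).
Since seed budget, labor are not tight, their duals are 0.
The binding rows give the dual system: 5·y_water + 5·y_land = 40 and 2·y_water + 6·y_land = 40.
→ y_water = 2 and y_land = 6.
Shadow price of water = 2.

2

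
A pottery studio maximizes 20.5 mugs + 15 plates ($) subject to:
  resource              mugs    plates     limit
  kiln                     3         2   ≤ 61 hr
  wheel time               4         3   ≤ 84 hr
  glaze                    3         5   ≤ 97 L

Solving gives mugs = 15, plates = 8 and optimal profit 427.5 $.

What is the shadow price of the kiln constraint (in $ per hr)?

Binding: kiln and wheel time. Non-binding: glaze (12 unused).
By complementary slackness, y = 0 for the non-binding constraint.
The binding rows give the dual system: 3·y_kiln + 4·y_wheel time = 20.5 and 2·y_kiln + 3·y_wheel time = 15.
This yields shadow prices y_kiln = 1.5, y_wheel time = 4.
Shadow price of kiln = 1.5.

1.5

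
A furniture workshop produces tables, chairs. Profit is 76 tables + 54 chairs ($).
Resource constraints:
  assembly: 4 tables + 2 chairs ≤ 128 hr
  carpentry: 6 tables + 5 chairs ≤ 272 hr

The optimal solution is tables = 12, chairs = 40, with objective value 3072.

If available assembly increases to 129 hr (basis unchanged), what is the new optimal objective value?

3079

At the optimum: assembly uses 128 of 128 (binding); carpentry uses 272 of 272 (binding).
From A_Bᵀ y = c: 4·y_assembly + 6·y_carpentry = 76; 2·y_assembly + 5·y_carpentry = 54.
Solving: y_assembly = 7, y_carpentry = 8.
Δz = y_assembly·Δb = 7 × (1) = 7, so new z* = 3072 + 7 = 3079.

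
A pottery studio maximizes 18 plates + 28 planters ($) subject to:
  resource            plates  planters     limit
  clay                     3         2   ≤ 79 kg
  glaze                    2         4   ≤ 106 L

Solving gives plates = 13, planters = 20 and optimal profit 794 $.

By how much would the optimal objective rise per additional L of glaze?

At the optimum: clay uses 79 of 79 (binding); glaze uses 106 of 106 (binding).
Dual feasibility on the basic columns requires 3·y_clay + 2·y_glaze = 18, 2·y_clay + 4·y_glaze = 28.
→ y_clay = 2 and y_glaze = 6.
Shadow price of glaze = 6.

6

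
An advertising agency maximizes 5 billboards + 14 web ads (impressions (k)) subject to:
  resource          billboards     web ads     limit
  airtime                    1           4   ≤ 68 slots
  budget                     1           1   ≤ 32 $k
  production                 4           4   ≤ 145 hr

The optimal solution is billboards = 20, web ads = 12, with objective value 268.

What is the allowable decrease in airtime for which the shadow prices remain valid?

Binding constraints: airtime, budget. The basis is B = [[1,4],[1,1]] with det -3.
Per unit decrease in airtime, x* moves by d = (0.3333, -0.3333).
The basis stays optimal until web ads reaches 0; allowable decrease = 36 slots.

36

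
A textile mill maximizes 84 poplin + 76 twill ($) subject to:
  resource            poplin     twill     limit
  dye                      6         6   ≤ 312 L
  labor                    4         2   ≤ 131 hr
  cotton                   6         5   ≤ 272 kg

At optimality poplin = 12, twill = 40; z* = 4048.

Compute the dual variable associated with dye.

Check each constraint at x*: dye 312/312 (tight); labor 128/131 (slack 3); cotton 272/272 (tight).
Slack constraints have shadow price 0 (complementary slackness).
From A_Bᵀ y = c: 6·y_dye + 6·y_cotton = 84; 6·y_dye + 5·y_cotton = 76.
Solving: y_dye = 6, y_cotton = 8.
Shadow price of dye = 6.

6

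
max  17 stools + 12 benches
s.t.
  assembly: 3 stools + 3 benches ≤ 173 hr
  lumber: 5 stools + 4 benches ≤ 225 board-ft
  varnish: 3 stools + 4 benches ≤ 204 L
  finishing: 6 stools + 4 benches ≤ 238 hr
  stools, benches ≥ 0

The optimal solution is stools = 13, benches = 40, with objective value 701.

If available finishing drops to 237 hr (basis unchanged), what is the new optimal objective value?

At the optimum: assembly uses 159 of 173 (slack = 14); lumber uses 225 of 225 (binding); varnish uses 199 of 204 (slack = 5); finishing uses 238 of 238 (binding).
By complementary slackness, y = 0 for the non-binding constraints.
The binding rows give the dual system: 5·y_lumber + 6·y_finishing = 17 and 4·y_lumber + 4·y_finishing = 12.
Solving: y_lumber = 1, y_finishing = 2.
Δz = y_finishing·Δb = 2 × (-1) = -2, so new z* = 701 − 2 = 699.

699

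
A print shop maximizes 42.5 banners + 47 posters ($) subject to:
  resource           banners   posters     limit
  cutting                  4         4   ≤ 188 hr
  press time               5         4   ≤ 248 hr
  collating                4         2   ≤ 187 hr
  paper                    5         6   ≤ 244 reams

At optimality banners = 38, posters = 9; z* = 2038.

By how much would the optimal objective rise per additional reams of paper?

4.5

Check each constraint at x*: cutting 188/188 (tight); press time 226/248 (slack 22); collating 170/187 (slack 17); paper 244/244 (tight).
Since press time, collating are not tight, their duals are 0.
Dual feasibility on the basic columns requires 4·y_cutting + 5·y_paper = 42.5, 4·y_cutting + 6·y_paper = 47.
This yields shadow prices y_cutting = 5, y_paper = 4.5.
Shadow price of paper = 4.5.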